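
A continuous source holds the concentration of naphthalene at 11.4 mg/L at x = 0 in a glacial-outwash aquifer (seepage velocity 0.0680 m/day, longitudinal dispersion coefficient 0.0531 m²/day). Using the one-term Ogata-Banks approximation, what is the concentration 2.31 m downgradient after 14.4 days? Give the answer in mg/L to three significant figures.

For a continuous step input, C/C₀ ≈ ½·erfc((x−vt)/(2√(Dt))).
vt = 0.0680 × 14.4 = 0.9792 m and 2√(Dt) = 2√(0.0531 × 14.4) = 1.749 m.
Argument (x−vt)/(2√(Dt)) = (2.31 − 0.9792)/1.749 = 0.7609; ½·erfc(0.7609) = 0.1409.
C = 11.4 × 0.1409 = 1.61 mg/L.

1.61 mg/L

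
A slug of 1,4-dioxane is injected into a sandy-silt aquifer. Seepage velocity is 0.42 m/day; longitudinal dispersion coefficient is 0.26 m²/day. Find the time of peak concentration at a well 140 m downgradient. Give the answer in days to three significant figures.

332 days

For the 1D instantaneous-source solution, setting ∂C/∂t = 0 at fixed x gives v²t² + 2Dt − x² = 0, so t = (√(D² + v²x²) − D)/v².
√(D² + v²x²) = √(0.26² + 0.42² × 140²) = 58.80; v² = 0.1764.
t = (58.80 − 0.26)/0.1764 = 332 days (vs. the pure-advection estimate x/v = 333 d).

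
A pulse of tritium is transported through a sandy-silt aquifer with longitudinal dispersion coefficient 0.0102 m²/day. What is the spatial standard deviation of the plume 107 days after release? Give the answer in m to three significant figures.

Dispersive spreading gives a Gaussian with σ² = 2Dt; advection only shifts the center.
σ = √(2 × 0.0102 × 107) = 1.48 m.

1.48 m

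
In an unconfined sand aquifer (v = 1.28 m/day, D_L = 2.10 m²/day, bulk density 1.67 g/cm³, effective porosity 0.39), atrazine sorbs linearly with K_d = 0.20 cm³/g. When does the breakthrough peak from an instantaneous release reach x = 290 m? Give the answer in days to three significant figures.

418 days

Retardation factor R = 1 + ρ_b·K_d/n = 1 + 1.67 × 0.20/0.39 = 1.856.
Sorption retards both mechanisms: v_R = v/R = 0.6897 m/day, D_R = D/R = 1.131 m²/day.
Peak time from v_R²t² + 2D_R t − x² = 0: t = (√(D_R² + v_R²x²) − D_R)/v_R².
√(D_R² + v_R²x²) = √(1.131² + 0.6897² × 290²) = 200.0; v_R² = 0.4757.
t = (200.0 − 1.131)/0.4757 = 418 days.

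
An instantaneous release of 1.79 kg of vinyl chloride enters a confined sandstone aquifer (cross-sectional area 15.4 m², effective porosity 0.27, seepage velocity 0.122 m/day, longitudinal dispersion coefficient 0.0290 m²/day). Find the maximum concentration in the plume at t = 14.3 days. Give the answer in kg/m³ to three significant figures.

0.189 kg/m³

The peak of an instantaneous 1D plume sits at x = vt; there the Gaussian factor is 1 and C_max = M/(n_e·A·√(4πDt)), where n_e·A is the pore area the mass is dissolved in.
√(4πDt) = √(4π × 0.0290 × 14.3) = 2.283 m, so C_max = 1.79/(0.27 × 15.4 × 2.283) = 0.189 kg/m³.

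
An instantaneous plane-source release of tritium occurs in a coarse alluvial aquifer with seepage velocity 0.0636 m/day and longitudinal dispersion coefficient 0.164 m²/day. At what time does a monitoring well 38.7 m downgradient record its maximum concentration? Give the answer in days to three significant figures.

569 days

For the 1D instantaneous-source solution, setting ∂C/∂t = 0 at fixed x gives v²t² + 2Dt − x² = 0, so t = (√(D² + v²x²) − D)/v².
√(D² + v²x²) = √(0.164² + 0.0636² × 38.7²) = 2.467; v² = 0.00404496.
t = (2.467 − 0.164)/0.00404496 = 569 days (vs. the pure-advection estimate x/v = 608 d).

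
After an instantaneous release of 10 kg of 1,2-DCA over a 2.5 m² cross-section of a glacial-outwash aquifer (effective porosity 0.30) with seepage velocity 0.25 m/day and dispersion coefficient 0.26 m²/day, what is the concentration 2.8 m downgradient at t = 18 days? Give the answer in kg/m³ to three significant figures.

For an instantaneous plane source, C(x,t) = M/(n_e·A·√(4πDt)) · exp(−(x−vt)²/(4Dt)), with n_e·A the pore (flow) area.
Plume center vt = 0.25 × 18 = 4.5 m, so the well at 2.8 m is 1.7 m upgradient of the peak.
√(4πDt) = 7.669 m, giving peak height M/(n_e·A·√(4πDt)) = 10/(0.30 × 2.5 × 7.669) = 1.739 kg/m³.
(x−vt)²/(4Dt) = (-1.7)²/(4 × 0.26 × 18) = 0.1544; exp(−0.1544) = 0.8569.
C = 1.739 × 0.8569 = 1.49 kg/m³.

1.49 kg/m³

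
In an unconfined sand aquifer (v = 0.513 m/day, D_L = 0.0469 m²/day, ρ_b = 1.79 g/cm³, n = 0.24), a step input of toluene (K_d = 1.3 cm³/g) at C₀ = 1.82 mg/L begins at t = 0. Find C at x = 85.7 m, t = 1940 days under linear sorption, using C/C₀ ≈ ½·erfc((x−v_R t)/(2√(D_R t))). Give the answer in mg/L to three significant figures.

1.75 mg/L

Retardation factor R = 1 + ρ_b·K_d/n = 1 + 1.79 × 1.3/0.24 = 10.70.
Sorption retards both mechanisms: v_R = v/R = 0.04794 m/day, D_R = D/R = 0.004383 m²/day.
v_R·t = 0.04794 × 1940 = 93.0036 m; 2√(D_R t) = 5.832 m; argument = (85.7 − 93.0036)/5.832 = -1.252.
C = C₀ × ½·erfc(-1.252) = 1.82 × 0.9617 = 1.75 mg/L.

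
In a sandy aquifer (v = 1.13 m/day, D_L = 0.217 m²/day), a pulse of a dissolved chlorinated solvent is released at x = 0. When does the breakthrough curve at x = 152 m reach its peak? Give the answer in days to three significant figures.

134 days

For the 1D instantaneous-source solution, setting ∂C/∂t = 0 at fixed x gives v²t² + 2Dt − x² = 0, so t = (√(D² + v²x²) − D)/v².
√(D² + v²x²) = √(0.217² + 1.13² × 152²) = 171.8; v² = 1.2769.
t = (171.8 − 0.217)/1.2769 = 134 days (vs. the pure-advection estimate x/v = 135 d).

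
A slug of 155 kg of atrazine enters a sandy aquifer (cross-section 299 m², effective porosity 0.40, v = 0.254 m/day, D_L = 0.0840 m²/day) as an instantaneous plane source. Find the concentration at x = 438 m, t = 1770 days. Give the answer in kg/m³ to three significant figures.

For an instantaneous plane source, C(x,t) = M/(n_e·A·√(4πDt)) · exp(−(x−vt)²/(4Dt)), with n_e·A the pore (flow) area.
Plume center vt = 0.254 × 1770 = 449.58 m, so the well at 438 m is 11.58 m upgradient of the peak.
√(4πDt) = 43.22 m, giving peak height M/(n_e·A·√(4πDt)) = 155/(0.40 × 299 × 43.22) = 0.02999 kg/m³.
(x−vt)²/(4Dt) = (-11.58)²/(4 × 0.0840 × 1770) = 0.2255; exp(−0.2255) = 0.7981.
C = 0.02999 × 0.7981 = 0.0239 kg/m³.

0.0239 kg/m³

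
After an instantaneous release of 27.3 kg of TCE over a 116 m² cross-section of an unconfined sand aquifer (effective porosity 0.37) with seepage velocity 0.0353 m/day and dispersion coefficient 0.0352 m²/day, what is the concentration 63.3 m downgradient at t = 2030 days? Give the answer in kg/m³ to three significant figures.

For an instantaneous plane source, C(x,t) = M/(n_e·A·√(4πDt)) · exp(−(x−vt)²/(4Dt)), with n_e·A the pore (flow) area.
Plume center vt = 0.0353 × 2030 = 71.659 m, so the well at 63.3 m is 8.359 m upgradient of the peak.
√(4πDt) = 29.97 m, giving peak height M/(n_e·A·√(4πDt)) = 27.3/(0.37 × 116 × 29.97) = 0.02122 kg/m³.
(x−vt)²/(4Dt) = (-8.359)²/(4 × 0.0352 × 2030) = 0.2445; exp(−0.2445) = 0.7831.
C = 0.02122 × 0.7831 = 0.0166 kg/m³.

0.0166 kg/m³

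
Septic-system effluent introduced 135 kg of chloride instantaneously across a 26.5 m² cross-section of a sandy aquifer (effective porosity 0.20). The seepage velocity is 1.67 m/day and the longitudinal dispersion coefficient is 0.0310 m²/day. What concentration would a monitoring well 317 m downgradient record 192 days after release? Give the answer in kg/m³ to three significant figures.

1.69 kg/m³

For an instantaneous plane source, C(x,t) = M/(n_e·A·√(4πDt)) · exp(−(x−vt)²/(4Dt)), with n_e·A the pore (flow) area.
Plume center vt = 1.67 × 192 = 320.64 m, so the well at 317 m is 3.64 m upgradient of the peak.
√(4πDt) = 8.648 m, giving peak height M/(n_e·A·√(4πDt)) = 135/(0.20 × 26.5 × 8.648) = 2.945 kg/m³.
(x−vt)²/(4Dt) = (-3.64)²/(4 × 0.0310 × 192) = 0.5565; exp(−0.5565) = 0.5732.
C = 2.945 × 0.5732 = 1.69 kg/m³.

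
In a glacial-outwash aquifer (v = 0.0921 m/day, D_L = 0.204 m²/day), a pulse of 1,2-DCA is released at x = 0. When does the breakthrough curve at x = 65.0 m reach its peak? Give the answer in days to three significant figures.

For the 1D instantaneous-source solution, setting ∂C/∂t = 0 at fixed x gives v²t² + 2Dt − x² = 0, so t = (√(D² + v²x²) − D)/v².
√(D² + v²x²) = √(0.204² + 0.0921² × 65.0²) = 5.990; v² = 0.00848241.
t = (5.990 − 0.204)/0.00848241 = 682 days (vs. the pure-advection estimate x/v = 706 d).

682 days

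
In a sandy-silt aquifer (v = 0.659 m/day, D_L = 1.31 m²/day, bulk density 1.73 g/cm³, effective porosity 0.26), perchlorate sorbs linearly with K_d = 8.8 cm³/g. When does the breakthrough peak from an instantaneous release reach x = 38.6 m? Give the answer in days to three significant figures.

3310 days

Retardation factor R = 1 + ρ_b·K_d/n = 1 + 1.73 × 8.8/0.26 = 59.55.
Sorption retards both mechanisms: v_R = v/R = 0.01107 m/day, D_R = D/R = 0.02200 m²/day.
Peak time from v_R²t² + 2D_R t − x² = 0: t = (√(D_R² + v_R²x²) − D_R)/v_R².
√(D_R² + v_R²x²) = √(0.02200² + 0.01107² × 38.6²) = 0.4279; v_R² = 0.0001225.
t = (0.4279 − 0.02200)/0.0001225 = 3310 days.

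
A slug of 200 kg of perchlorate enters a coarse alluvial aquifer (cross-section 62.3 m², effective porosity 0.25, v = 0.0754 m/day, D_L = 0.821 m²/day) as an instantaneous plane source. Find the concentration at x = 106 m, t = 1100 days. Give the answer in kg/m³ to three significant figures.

0.104 kg/m³

For an instantaneous plane source, C(x,t) = M/(n_e·A·√(4πDt)) · exp(−(x−vt)²/(4Dt)), with n_e·A the pore (flow) area.
Plume center vt = 0.0754 × 1100 = 82.94 m, so the well at 106 m is 23.06 m downgradient of the peak.
√(4πDt) = 106.5 m, giving peak height M/(n_e·A·√(4πDt)) = 200/(0.25 × 62.3 × 106.5) = 0.1206 kg/m³.
(x−vt)²/(4Dt) = (23.06)²/(4 × 0.821 × 1100) = 0.1472; exp(−0.1472) = 0.8631.
C = 0.1206 × 0.8631 = 0.104 kg/m³.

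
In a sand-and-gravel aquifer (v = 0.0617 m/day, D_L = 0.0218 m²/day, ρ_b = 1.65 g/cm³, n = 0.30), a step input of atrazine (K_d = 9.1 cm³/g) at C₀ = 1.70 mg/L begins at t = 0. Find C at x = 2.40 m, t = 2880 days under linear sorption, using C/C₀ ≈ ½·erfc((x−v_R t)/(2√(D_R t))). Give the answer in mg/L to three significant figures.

Retardation factor R = 1 + ρ_b·K_d/n = 1 + 1.65 × 9.1/0.30 = 51.05.
Sorption retards both mechanisms: v_R = v/R = 0.001209 m/day, D_R = D/R = 0.0004270 m²/day.
v_R·t = 0.001209 × 2880 = 3.48192 m; 2√(D_R t) = 2.218 m; argument = (2.40 − 3.48192)/2.218 = -0.4878.
C = C₀ × ½·erfc(-0.4878) = 1.70 × 0.7549 = 1.28 mg/L.

1.28 mg/L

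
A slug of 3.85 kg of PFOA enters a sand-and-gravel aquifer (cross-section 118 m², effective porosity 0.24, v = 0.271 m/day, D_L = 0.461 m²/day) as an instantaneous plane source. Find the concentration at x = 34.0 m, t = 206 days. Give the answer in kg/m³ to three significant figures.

For an instantaneous plane source, C(x,t) = M/(n_e·A·√(4πDt)) · exp(−(x−vt)²/(4Dt)), with n_e·A the pore (flow) area.
Plume center vt = 0.271 × 206 = 55.826 m, so the well at 34.0 m is 21.826 m upgradient of the peak.
√(4πDt) = 34.55 m, giving peak height M/(n_e·A·√(4πDt)) = 3.85/(0.24 × 118 × 34.55) = 0.003935 kg/m³.
(x−vt)²/(4Dt) = (-21.826)²/(4 × 0.461 × 206) = 1.254; exp(−1.254) = 0.2854.
C = 0.003935 × 0.2854 = 0.00112 kg/m³.

0.00112 kg/m³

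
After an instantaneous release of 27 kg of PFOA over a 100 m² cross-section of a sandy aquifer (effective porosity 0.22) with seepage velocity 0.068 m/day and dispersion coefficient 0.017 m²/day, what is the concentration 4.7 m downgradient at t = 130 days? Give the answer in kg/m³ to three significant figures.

0.0335 kg/m³

For an instantaneous plane source, C(x,t) = M/(n_e·A·√(4πDt)) · exp(−(x−vt)²/(4Dt)), with n_e·A the pore (flow) area.
Plume center vt = 0.068 × 130 = 8.84 m, so the well at 4.7 m is 4.14 m upgradient of the peak.
√(4πDt) = 5.270 m, giving peak height M/(n_e·A·√(4πDt)) = 27/(0.22 × 100 × 5.270) = 0.2329 kg/m³.
(x−vt)²/(4Dt) = (-4.14)²/(4 × 0.017 × 130) = 1.939; exp(−1.939) = 0.1438.
C = 0.2329 × 0.1438 = 0.0335 kg/m³.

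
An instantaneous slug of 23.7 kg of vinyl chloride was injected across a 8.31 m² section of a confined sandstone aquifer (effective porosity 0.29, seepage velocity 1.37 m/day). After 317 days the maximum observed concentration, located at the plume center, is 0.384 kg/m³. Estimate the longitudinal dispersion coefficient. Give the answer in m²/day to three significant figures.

0.165 m²/day

At the plume center C_max = M/(n_e·A·√(4πDt)), so D = M²/(4πt·(n_e·A·C_max)²).
n_e·A·C_max = 0.29 × 8.31 × 0.384 = 0.9254 kg/m.
D = 23.7²/(4π × 317 × 0.9254²) = 0.165 m²/day.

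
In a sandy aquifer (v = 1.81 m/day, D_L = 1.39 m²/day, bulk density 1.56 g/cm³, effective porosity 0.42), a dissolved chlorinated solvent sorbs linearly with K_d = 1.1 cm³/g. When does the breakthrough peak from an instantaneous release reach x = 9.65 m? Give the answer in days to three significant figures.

25.0 days

Retardation factor R = 1 + ρ_b·K_d/n = 1 + 1.56 × 1.1/0.42 = 5.086.
Sorption retards both mechanisms: v_R = v/R = 0.3559 m/day, D_R = D/R = 0.2733 m²/day.
Peak time from v_R²t² + 2D_R t − x² = 0: t = (√(D_R² + v_R²x²) − D_R)/v_R².
√(D_R² + v_R²x²) = √(0.2733² + 0.3559² × 9.65²) = 3.445; v_R² = 0.1267.
t = (3.445 − 0.2733)/0.1267 = 25.0 days.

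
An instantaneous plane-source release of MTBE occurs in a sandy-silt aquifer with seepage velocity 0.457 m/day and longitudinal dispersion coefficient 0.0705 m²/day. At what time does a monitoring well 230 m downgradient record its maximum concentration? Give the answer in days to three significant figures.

For the 1D instantaneous-source solution, setting ∂C/∂t = 0 at fixed x gives v²t² + 2Dt − x² = 0, so t = (√(D² + v²x²) − D)/v².
√(D² + v²x²) = √(0.0705² + 0.457² × 230²) = 105.1; v² = 0.208849.
t = (105.1 − 0.0705)/0.208849 = 503 days (vs. the pure-advection estimate x/v = 503 d).

503 days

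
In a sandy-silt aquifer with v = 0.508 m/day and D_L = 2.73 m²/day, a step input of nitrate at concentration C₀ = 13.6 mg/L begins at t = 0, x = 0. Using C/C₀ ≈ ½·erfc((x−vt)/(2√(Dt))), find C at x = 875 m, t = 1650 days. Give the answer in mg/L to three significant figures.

4.75 mg/L

For a continuous step input, C/C₀ ≈ ½·erfc((x−vt)/(2√(Dt))).
vt = 0.508 × 1650 = 838.2 m and 2√(Dt) = 2√(2.73 × 1650) = 134.2 m.
Argument (x−vt)/(2√(Dt)) = (875 − 838.2)/134.2 = 0.2742; ½·erfc(0.2742) = 0.3491.
C = 13.6 × 0.3491 = 4.75 mg/L.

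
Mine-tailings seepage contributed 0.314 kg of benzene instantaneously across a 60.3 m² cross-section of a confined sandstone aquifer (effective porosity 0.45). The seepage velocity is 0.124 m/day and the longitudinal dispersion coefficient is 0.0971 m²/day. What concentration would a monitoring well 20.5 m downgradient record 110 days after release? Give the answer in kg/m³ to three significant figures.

For an instantaneous plane source, C(x,t) = M/(n_e·A·√(4πDt)) · exp(−(x−vt)²/(4Dt)), with n_e·A the pore (flow) area.
Plume center vt = 0.124 × 110 = 13.64 m, so the well at 20.5 m is 6.86 m downgradient of the peak.
√(4πDt) = 11.59 m, giving peak height M/(n_e·A·√(4πDt)) = 0.314/(0.45 × 60.3 × 11.59) = 0.0009984 kg/m³.
(x−vt)²/(4Dt) = (6.86)²/(4 × 0.0971 × 110) = 1.101; exp(−1.101) = 0.3325.
C = 0.0009984 × 0.3325 = 0.000332 kg/m³.

0.000332 kg/m³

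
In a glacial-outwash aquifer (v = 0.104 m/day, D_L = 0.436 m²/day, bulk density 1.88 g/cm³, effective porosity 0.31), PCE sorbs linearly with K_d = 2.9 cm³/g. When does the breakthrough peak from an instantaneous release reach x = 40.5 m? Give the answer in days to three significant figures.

6530 days

Retardation factor R = 1 + ρ_b·K_d/n = 1 + 1.88 × 2.9/0.31 = 18.59.
Sorption retards both mechanisms: v_R = v/R = 0.005594 m/day, D_R = D/R = 0.02345 m²/day.
Peak time from v_R²t² + 2D_R t − x² = 0: t = (√(D_R² + v_R²x²) − D_R)/v_R².
√(D_R² + v_R²x²) = √(0.02345² + 0.005594² × 40.5²) = 0.2278; v_R² = 3.129e-05.
t = (0.2278 − 0.02345)/3.129e-05 = 6530 days.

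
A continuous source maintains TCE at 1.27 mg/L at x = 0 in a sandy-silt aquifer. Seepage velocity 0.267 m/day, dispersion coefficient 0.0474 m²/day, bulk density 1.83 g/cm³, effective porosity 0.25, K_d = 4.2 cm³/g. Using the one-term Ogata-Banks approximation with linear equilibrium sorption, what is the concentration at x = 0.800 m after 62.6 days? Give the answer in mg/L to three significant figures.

Retardation factor R = 1 + ρ_b·K_d/n = 1 + 1.83 × 4.2/0.25 = 31.74.
Sorption retards both mechanisms: v_R = v/R = 0.008412 m/day, D_R = D/R = 0.001493 m²/day.
v_R·t = 0.008412 × 62.6 = 0.5265912 m; 2√(D_R t) = 0.6114 m; argument = (0.800 − 0.5265912)/0.6114 = 0.4472.
C = C₀ × ½·erfc(0.4472) = 1.27 × 0.2636 = 0.335 mg/L.

0.335 mg/L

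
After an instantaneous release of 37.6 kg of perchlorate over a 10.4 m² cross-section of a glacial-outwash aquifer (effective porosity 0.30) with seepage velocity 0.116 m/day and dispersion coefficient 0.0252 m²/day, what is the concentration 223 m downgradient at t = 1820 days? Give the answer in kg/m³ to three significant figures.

0.233 kg/m³

For an instantaneous plane source, C(x,t) = M/(n_e·A·√(4πDt)) · exp(−(x−vt)²/(4Dt)), with n_e·A the pore (flow) area.
Plume center vt = 0.116 × 1820 = 211.12 m, so the well at 223 m is 11.88 m downgradient of the peak.
√(4πDt) = 24.01 m, giving peak height M/(n_e·A·√(4πDt)) = 37.6/(0.30 × 10.4 × 24.01) = 0.5019 kg/m³.
(x−vt)²/(4Dt) = (11.88)²/(4 × 0.0252 × 1820) = 0.7693; exp(−0.7693) = 0.4633.
C = 0.5019 × 0.4633 = 0.233 kg/m³.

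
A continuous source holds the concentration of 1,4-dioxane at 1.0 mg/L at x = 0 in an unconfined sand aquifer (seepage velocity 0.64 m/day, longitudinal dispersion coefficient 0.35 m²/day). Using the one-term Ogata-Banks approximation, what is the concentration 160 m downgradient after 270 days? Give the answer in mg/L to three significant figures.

For a continuous step input, C/C₀ ≈ ½·erfc((x−vt)/(2√(Dt))).
vt = 0.64 × 270 = 172.8 m and 2√(Dt) = 2√(0.35 × 270) = 19.44 m.
Argument (x−vt)/(2√(Dt)) = (160 − 172.8)/19.44 = -0.6584; ½·erfc(-0.6584) = 0.8241.
C = 1.0 × 0.8241 = 0.824 mg/L.

0.824 mg/L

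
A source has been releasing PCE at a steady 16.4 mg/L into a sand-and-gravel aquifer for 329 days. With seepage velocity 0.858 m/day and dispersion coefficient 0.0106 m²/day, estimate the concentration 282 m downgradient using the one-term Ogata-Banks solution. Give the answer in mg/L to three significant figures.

8.90 mg/L

For a continuous step input, C/C₀ ≈ ½·erfc((x−vt)/(2√(Dt))).
vt = 0.858 × 329 = 282.282 m and 2√(Dt) = 2√(0.0106 × 329) = 3.735 m.
Argument (x−vt)/(2√(Dt)) = (282 − 282.282)/3.735 = -0.07550; ½·erfc(-0.07550) = 0.5425.
C = 16.4 × 0.5425 = 8.90 mg/L.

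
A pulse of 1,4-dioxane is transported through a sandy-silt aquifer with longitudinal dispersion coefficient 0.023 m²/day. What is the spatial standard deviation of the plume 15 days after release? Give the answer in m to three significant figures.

Dispersive spreading gives a Gaussian with σ² = 2Dt; advection only shifts the center.
σ = √(2 × 0.023 × 15) = 0.831 m.

0.831 m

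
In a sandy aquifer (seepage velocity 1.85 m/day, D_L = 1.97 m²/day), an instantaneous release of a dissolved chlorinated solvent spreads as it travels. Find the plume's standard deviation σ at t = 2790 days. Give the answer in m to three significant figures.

105 m

Dispersive spreading gives a Gaussian with σ² = 2Dt; advection only shifts the center.
σ = √(2 × 1.97 × 2790) = 105 m.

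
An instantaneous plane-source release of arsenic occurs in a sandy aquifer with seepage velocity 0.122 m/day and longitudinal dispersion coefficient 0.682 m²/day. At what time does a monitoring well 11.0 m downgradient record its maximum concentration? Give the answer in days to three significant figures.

55.3 days

For the 1D instantaneous-source solution, setting ∂C/∂t = 0 at fixed x gives v²t² + 2Dt − x² = 0, so t = (√(D² + v²x²) − D)/v².
√(D² + v²x²) = √(0.682² + 0.122² × 11.0²) = 1.505; v² = 0.014884.
t = (1.505 − 0.682)/0.014884 = 55.3 days (vs. the pure-advection estimate x/v = 90.2 d).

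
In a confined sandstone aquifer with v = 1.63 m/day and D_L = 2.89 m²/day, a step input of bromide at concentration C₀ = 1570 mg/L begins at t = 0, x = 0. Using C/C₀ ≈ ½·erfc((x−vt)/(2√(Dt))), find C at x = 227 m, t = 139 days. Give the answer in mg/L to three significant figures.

775 mg/L

For a continuous step input, C/C₀ ≈ ½·erfc((x−vt)/(2√(Dt))).
vt = 1.63 × 139 = 226.57 m and 2√(Dt) = 2√(2.89 × 139) = 40.09 m.
Argument (x−vt)/(2√(Dt)) = (227 − 226.57)/40.09 = 0.01073; ½·erfc(0.01073) = 0.4939.
C = 1570 × 0.4939 = 775 mg/L.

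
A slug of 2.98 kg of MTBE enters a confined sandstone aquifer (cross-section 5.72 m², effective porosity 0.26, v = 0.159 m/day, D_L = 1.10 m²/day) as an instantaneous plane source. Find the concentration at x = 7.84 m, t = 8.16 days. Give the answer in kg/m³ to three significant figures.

0.0573 kg/m³

For an instantaneous plane source, C(x,t) = M/(n_e·A·√(4πDt)) · exp(−(x−vt)²/(4Dt)), with n_e·A the pore (flow) area.
Plume center vt = 0.159 × 8.16 = 1.29744 m, so the well at 7.84 m is 6.54256 m downgradient of the peak.
√(4πDt) = 10.62 m, giving peak height M/(n_e·A·√(4πDt)) = 2.98/(0.26 × 5.72 × 10.62) = 0.1887 kg/m³.
(x−vt)²/(4Dt) = (6.54256)²/(4 × 1.10 × 8.16) = 1.192; exp(−1.192) = 0.3036.
C = 0.1887 × 0.3036 = 0.0573 kg/m³.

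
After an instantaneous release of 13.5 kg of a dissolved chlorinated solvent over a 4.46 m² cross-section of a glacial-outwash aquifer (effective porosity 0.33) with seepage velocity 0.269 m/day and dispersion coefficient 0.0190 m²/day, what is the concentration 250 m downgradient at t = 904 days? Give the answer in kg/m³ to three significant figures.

For an instantaneous plane source, C(x,t) = M/(n_e·A·√(4πDt)) · exp(−(x−vt)²/(4Dt)), with n_e·A the pore (flow) area.
Plume center vt = 0.269 × 904 = 243.176 m, so the well at 250 m is 6.824 m downgradient of the peak.
√(4πDt) = 14.69 m, giving peak height M/(n_e·A·√(4πDt)) = 13.5/(0.33 × 4.46 × 14.69) = 0.6244 kg/m³.
(x−vt)²/(4Dt) = (6.824)²/(4 × 0.0190 × 904) = 0.6778; exp(−0.6778) = 0.5077.
C = 0.6244 × 0.5077 = 0.317 kg/m³.

0.317 kg/m³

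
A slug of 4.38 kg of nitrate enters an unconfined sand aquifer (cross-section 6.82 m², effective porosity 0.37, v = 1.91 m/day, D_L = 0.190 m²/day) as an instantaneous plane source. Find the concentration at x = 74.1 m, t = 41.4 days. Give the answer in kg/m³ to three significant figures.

For an instantaneous plane source, C(x,t) = M/(n_e·A·√(4πDt)) · exp(−(x−vt)²/(4Dt)), with n_e·A the pore (flow) area.
Plume center vt = 1.91 × 41.4 = 79.074 m, so the well at 74.1 m is 4.974 m upgradient of the peak.
√(4πDt) = 9.942 m, giving peak height M/(n_e·A·√(4πDt)) = 4.38/(0.37 × 6.82 × 9.942) = 0.1746 kg/m³.
(x−vt)²/(4Dt) = (-4.974)²/(4 × 0.190 × 41.4) = 0.7863; exp(−0.7863) = 0.4555.
C = 0.1746 × 0.4555 = 0.0795 kg/m³.

0.0795 kg/m³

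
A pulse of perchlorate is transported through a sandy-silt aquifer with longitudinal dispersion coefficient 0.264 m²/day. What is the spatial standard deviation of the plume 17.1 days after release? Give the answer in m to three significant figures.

Dispersive spreading gives a Gaussian with σ² = 2Dt; advection only shifts the center.
σ = √(2 × 0.264 × 17.1) = 3.00 m.

3.00 m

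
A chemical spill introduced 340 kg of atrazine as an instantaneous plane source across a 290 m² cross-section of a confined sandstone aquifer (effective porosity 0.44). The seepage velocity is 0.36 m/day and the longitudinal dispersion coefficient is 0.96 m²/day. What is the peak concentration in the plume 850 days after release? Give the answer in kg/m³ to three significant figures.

The peak of an instantaneous 1D plume sits at x = vt; there the Gaussian factor is 1 and C_max = M/(n_e·A·√(4πDt)), where n_e·A is the pore area the mass is dissolved in.
√(4πDt) = √(4π × 0.96 × 850) = 101.3 m, so C_max = 340/(0.44 × 290 × 101.3) = 0.0263 kg/m³.

0.0263 kg/m³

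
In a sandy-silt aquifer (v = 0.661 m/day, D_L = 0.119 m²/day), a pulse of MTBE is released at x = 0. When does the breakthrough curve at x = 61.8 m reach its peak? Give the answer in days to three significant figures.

93.2 days

For the 1D instantaneous-source solution, setting ∂C/∂t = 0 at fixed x gives v²t² + 2Dt − x² = 0, so t = (√(D² + v²x²) − D)/v².
√(D² + v²x²) = √(0.119² + 0.661² × 61.8²) = 40.85; v² = 0.436921.
t = (40.85 − 0.119)/0.436921 = 93.2 days (vs. the pure-advection estimate x/v = 93.5 d).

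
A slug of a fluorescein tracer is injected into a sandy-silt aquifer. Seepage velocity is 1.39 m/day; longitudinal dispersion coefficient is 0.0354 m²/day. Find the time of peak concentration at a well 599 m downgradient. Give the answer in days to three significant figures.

431 days

For the 1D instantaneous-source solution, setting ∂C/∂t = 0 at fixed x gives v²t² + 2Dt − x² = 0, so t = (√(D² + v²x²) − D)/v².
√(D² + v²x²) = √(0.0354² + 1.39² × 599²) = 832.6; v² = 1.9321.
t = (832.6 − 0.0354)/1.9321 = 431 days (vs. the pure-advection estimate x/v = 431 d).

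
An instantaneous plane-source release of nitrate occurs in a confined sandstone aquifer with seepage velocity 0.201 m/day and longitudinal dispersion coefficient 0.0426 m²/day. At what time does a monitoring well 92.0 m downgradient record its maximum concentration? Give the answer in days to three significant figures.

For the 1D instantaneous-source solution, setting ∂C/∂t = 0 at fixed x gives v²t² + 2Dt − x² = 0, so t = (√(D² + v²x²) − D)/v².
√(D² + v²x²) = √(0.0426² + 0.201² × 92.0²) = 18.49; v² = 0.040401.
t = (18.49 − 0.0426)/0.040401 = 457 days (vs. the pure-advection estimate x/v = 458 d).

457 days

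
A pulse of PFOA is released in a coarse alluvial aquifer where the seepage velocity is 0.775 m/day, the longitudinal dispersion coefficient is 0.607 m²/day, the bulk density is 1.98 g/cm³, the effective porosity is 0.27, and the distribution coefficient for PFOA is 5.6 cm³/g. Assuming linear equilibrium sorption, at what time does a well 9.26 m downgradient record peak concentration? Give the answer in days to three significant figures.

462 days

Retardation factor R = 1 + ρ_b·K_d/n = 1 + 1.98 × 5.6/0.27 = 42.07.
Sorption retards both mechanisms: v_R = v/R = 0.01842 m/day, D_R = D/R = 0.01443 m²/day.
Peak time from v_R²t² + 2D_R t − x² = 0: t = (√(D_R² + v_R²x²) − D_R)/v_R².
√(D_R² + v_R²x²) = √(0.01443² + 0.01842² × 9.26²) = 0.1712; v_R² = 0.0003393.
t = (0.1712 − 0.01443)/0.0003393 = 462 days.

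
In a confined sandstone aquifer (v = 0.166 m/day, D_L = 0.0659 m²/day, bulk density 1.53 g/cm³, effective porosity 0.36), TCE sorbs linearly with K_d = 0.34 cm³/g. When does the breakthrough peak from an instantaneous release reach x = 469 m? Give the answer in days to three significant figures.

Retardation factor R = 1 + ρ_b·K_d/n = 1 + 1.53 × 0.34/0.36 = 2.445.
Sorption retards both mechanisms: v_R = v/R = 0.06789 m/day, D_R = D/R = 0.02695 m²/day.
Peak time from v_R²t² + 2D_R t − x² = 0: t = (√(D_R² + v_R²x²) − D_R)/v_R².
√(D_R² + v_R²x²) = √(0.02695² + 0.06789² × 469²) = 31.84; v_R² = 0.004609.
t = (31.84 − 0.02695)/0.004609 = 6900 days.

6900 days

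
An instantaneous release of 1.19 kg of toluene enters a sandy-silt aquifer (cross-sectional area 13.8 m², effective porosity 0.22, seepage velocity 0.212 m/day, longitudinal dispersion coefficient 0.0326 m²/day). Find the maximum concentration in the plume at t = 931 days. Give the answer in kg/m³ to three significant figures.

0.0201 kg/m³

The peak of an instantaneous 1D plume sits at x = vt; there the Gaussian factor is 1 and C_max = M/(n_e·A·√(4πDt)), where n_e·A is the pore area the mass is dissolved in.
√(4πDt) = √(4π × 0.0326 × 931) = 19.53 m, so C_max = 1.19/(0.22 × 13.8 × 19.53) = 0.0201 kg/m³.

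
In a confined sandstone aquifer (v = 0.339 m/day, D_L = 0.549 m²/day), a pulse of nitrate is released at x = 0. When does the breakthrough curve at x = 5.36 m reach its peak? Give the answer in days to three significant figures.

11.7 days

For the 1D instantaneous-source solution, setting ∂C/∂t = 0 at fixed x gives v²t² + 2Dt − x² = 0, so t = (√(D² + v²x²) − D)/v².
√(D² + v²x²) = √(0.549² + 0.339² × 5.36²) = 1.898; v² = 0.114921.
t = (1.898 − 0.549)/0.114921 = 11.7 days (vs. the pure-advection estimate x/v = 15.8 d).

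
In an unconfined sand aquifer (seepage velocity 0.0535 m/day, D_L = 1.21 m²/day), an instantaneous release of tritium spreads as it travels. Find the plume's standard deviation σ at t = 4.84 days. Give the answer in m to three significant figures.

Dispersive spreading gives a Gaussian with σ² = 2Dt; advection only shifts the center.
σ = √(2 × 1.21 × 4.84) = 3.42 m.

3.42 m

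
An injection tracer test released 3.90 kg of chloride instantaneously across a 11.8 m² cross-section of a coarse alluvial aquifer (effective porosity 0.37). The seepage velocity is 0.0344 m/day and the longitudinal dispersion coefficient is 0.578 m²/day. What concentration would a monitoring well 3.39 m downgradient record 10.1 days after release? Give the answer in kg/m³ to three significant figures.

0.0702 kg/m³

For an instantaneous plane source, C(x,t) = M/(n_e·A·√(4πDt)) · exp(−(x−vt)²/(4Dt)), with n_e·A the pore (flow) area.
Plume center vt = 0.0344 × 10.1 = 0.34744 m, so the well at 3.39 m is 3.04256 m downgradient of the peak.
√(4πDt) = 8.565 m, giving peak height M/(n_e·A·√(4πDt)) = 3.90/(0.37 × 11.8 × 8.565) = 0.1043 kg/m³.
(x−vt)²/(4Dt) = (3.04256)²/(4 × 0.578 × 10.1) = 0.3964; exp(−0.3964) = 0.6727.
C = 0.1043 × 0.6727 = 0.0702 kg/m³.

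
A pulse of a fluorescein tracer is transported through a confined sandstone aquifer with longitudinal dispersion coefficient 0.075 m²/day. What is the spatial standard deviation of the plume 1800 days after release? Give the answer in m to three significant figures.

Dispersive spreading gives a Gaussian with σ² = 2Dt; advection only shifts the center.
σ = √(2 × 0.075 × 1800) = 16.4 m.

16.4 m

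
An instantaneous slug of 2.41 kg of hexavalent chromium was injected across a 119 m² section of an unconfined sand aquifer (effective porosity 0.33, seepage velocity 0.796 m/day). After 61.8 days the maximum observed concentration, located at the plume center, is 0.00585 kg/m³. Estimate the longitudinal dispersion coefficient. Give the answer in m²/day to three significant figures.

0.142 m²/day

At the plume center C_max = M/(n_e·A·√(4πDt)), so D = M²/(4πt·(n_e·A·C_max)²).
n_e·A·C_max = 0.33 × 119 × 0.00585 = 0.2297 kg/m.
D = 2.41²/(4π × 61.8 × 0.2297²) = 0.142 m²/day.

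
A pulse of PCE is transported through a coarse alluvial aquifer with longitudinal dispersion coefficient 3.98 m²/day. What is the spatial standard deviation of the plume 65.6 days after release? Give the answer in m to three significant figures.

Dispersive spreading gives a Gaussian with σ² = 2Dt; advection only shifts the center.
σ = √(2 × 3.98 × 65.6) = 22.9 m.

22.9 m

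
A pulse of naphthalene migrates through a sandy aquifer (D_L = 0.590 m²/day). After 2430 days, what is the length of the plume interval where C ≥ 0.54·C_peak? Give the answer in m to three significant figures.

The plume is Gaussian with σ = √(2Dt) = √(2 × 0.590 × 2430) = 53.55 m.
C/C_peak = exp(−Δx²/(2σ²)) = 0.54 ⇒ Δx = σ·√(−2 ln 0.54) = 53.55 × 1.110 = 59.44 m.
Width = 2Δx = 119 m.

119 m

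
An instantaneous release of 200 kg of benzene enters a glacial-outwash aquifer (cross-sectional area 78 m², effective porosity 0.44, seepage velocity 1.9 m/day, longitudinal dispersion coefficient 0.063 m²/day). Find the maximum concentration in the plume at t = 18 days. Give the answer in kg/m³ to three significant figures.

1.54 kg/m³

The peak of an instantaneous 1D plume sits at x = vt; there the Gaussian factor is 1 and C_max = M/(n_e·A·√(4πDt)), where n_e·A is the pore area the mass is dissolved in.
√(4πDt) = √(4π × 0.063 × 18) = 3.775 m, so C_max = 200/(0.44 × 78 × 3.775) = 1.54 kg/m³.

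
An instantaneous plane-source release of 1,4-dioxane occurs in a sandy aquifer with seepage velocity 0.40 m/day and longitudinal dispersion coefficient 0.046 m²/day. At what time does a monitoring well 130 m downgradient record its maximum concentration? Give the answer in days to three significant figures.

325 days

For the 1D instantaneous-source solution, setting ∂C/∂t = 0 at fixed x gives v²t² + 2Dt − x² = 0, so t = (√(D² + v²x²) − D)/v².
√(D² + v²x²) = √(0.046² + 0.40² × 130²) = 52.00; v² = 0.16.
t = (52.00 − 0.046)/0.16 = 325 days (vs. the pure-advection estimate x/v = 325 d).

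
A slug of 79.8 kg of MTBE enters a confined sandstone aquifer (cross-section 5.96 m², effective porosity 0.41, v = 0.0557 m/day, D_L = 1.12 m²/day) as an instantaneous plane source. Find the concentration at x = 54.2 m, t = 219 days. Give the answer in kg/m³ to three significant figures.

For an instantaneous plane source, C(x,t) = M/(n_e·A·√(4πDt)) · exp(−(x−vt)²/(4Dt)), with n_e·A the pore (flow) area.
Plume center vt = 0.0557 × 219 = 12.1983 m, so the well at 54.2 m is 42.0017 m downgradient of the peak.
√(4πDt) = 55.52 m, giving peak height M/(n_e·A·√(4πDt)) = 79.8/(0.41 × 5.96 × 55.52) = 0.5882 kg/m³.
(x−vt)²/(4Dt) = (42.0017)²/(4 × 1.12 × 219) = 1.798; exp(−1.798) = 0.1656.
C = 0.5882 × 0.1656 = 0.0974 kg/m³.

0.0974 kg/m³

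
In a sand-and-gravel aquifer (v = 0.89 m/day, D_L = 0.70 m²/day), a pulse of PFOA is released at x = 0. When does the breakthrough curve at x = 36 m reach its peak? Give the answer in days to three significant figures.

39.6 days

For the 1D instantaneous-source solution, setting ∂C/∂t = 0 at fixed x gives v²t² + 2Dt − x² = 0, so t = (√(D² + v²x²) − D)/v².
√(D² + v²x²) = √(0.70² + 0.89² × 36²) = 32.05; v² = 0.7921.
t = (32.05 − 0.70)/0.7921 = 39.6 days (vs. the pure-advection estimate x/v = 40.4 d).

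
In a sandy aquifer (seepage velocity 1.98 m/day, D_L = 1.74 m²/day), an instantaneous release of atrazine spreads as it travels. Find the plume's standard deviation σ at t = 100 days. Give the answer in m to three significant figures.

Dispersive spreading gives a Gaussian with σ² = 2Dt; advection only shifts the center.
σ = √(2 × 1.74 × 100) = 18.7 m.

18.7 m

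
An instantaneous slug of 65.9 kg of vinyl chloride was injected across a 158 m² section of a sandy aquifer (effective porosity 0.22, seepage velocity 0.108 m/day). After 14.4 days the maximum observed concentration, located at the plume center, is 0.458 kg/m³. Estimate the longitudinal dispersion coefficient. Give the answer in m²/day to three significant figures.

At the plume center C_max = M/(n_e·A·√(4πDt)), so D = M²/(4πt·(n_e·A·C_max)²).
n_e·A·C_max = 0.22 × 158 × 0.458 = 15.92 kg/m.
D = 65.9²/(4π × 14.4 × 15.92²) = 0.0947 m²/day.

0.0947 m²/day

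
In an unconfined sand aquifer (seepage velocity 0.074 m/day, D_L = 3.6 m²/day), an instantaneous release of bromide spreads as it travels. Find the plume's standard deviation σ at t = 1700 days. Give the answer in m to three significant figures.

Dispersive spreading gives a Gaussian with σ² = 2Dt; advection only shifts the center.
σ = √(2 × 3.6 × 1700) = 111 m.

111 m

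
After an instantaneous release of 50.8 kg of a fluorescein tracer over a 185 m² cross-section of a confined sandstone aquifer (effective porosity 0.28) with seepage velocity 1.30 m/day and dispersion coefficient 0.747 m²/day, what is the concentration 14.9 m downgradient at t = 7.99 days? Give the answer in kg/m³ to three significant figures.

For an instantaneous plane source, C(x,t) = M/(n_e·A·√(4πDt)) · exp(−(x−vt)²/(4Dt)), with n_e·A the pore (flow) area.
Plume center vt = 1.30 × 7.99 = 10.387 m, so the well at 14.9 m is 4.513 m downgradient of the peak.
√(4πDt) = 8.660 m, giving peak height M/(n_e·A·√(4πDt)) = 50.8/(0.28 × 185 × 8.660) = 0.1132 kg/m³.
(x−vt)²/(4Dt) = (4.513)²/(4 × 0.747 × 7.99) = 0.8531; exp(−0.8531) = 0.4261.
C = 0.1132 × 0.4261 = 0.0482 kg/m³.

0.0482 kg/m³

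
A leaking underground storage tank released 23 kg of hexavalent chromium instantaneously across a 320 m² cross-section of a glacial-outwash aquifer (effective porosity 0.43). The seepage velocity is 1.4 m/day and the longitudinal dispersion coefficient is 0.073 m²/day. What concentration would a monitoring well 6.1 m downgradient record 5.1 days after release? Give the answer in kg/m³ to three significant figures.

For an instantaneous plane source, C(x,t) = M/(n_e·A·√(4πDt)) · exp(−(x−vt)²/(4Dt)), with n_e·A the pore (flow) area.
Plume center vt = 1.4 × 5.1 = 7.14 m, so the well at 6.1 m is 1.04 m upgradient of the peak.
√(4πDt) = 2.163 m, giving peak height M/(n_e·A·√(4πDt)) = 23/(0.43 × 320 × 2.163) = 0.07728 kg/m³.
(x−vt)²/(4Dt) = (-1.04)²/(4 × 0.073 × 5.1) = 0.7263; exp(−0.7263) = 0.4837.
C = 0.07728 × 0.4837 = 0.0374 kg/m³.

0.0374 kg/m³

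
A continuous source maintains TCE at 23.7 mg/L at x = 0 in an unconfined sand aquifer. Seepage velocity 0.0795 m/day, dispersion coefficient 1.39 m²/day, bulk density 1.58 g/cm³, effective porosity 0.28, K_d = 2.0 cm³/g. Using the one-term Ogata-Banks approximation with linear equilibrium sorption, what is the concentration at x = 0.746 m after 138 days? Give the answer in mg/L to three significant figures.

12.1 mg/L

Retardation factor R = 1 + ρ_b·K_d/n = 1 + 1.58 × 2.0/0.28 = 12.29.
Sorption retards both mechanisms: v_R = v/R = 0.006469 m/day, D_R = D/R = 0.1131 m²/day.
v_R·t = 0.006469 × 138 = 0.892722 m; 2√(D_R t) = 7.901 m; argument = (0.746 − 0.892722)/7.901 = -0.01857.
C = C₀ × ½·erfc(-0.01857) = 23.7 × 0.5105 = 12.1 mg/L.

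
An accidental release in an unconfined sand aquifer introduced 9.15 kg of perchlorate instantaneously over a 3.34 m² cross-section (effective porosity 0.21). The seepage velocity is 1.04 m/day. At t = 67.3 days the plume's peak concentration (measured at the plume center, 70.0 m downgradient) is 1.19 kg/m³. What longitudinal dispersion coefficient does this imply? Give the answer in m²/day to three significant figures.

0.142 m²/day

At the plume center C_max = M/(n_e·A·√(4πDt)), so D = M²/(4πt·(n_e·A·C_max)²).
n_e·A·C_max = 0.21 × 3.34 × 1.19 = 0.8347 kg/m.
D = 9.15²/(4π × 67.3 × 0.8347²) = 0.142 m²/day.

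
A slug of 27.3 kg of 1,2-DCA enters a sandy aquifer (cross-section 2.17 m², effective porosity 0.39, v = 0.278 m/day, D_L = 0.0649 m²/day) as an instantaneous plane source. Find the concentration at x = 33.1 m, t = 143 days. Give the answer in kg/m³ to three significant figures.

0.906 kg/m³

For an instantaneous plane source, C(x,t) = M/(n_e·A·√(4πDt)) · exp(−(x−vt)²/(4Dt)), with n_e·A the pore (flow) area.
Plume center vt = 0.278 × 143 = 39.754 m, so the well at 33.1 m is 6.654 m upgradient of the peak.
√(4πDt) = 10.80 m, giving peak height M/(n_e·A·√(4πDt)) = 27.3/(0.39 × 2.17 × 10.80) = 2.987 kg/m³.
(x−vt)²/(4Dt) = (-6.654)²/(4 × 0.0649 × 143) = 1.193; exp(−1.193) = 0.3033.
C = 2.987 × 0.3033 = 0.906 kg/m³.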